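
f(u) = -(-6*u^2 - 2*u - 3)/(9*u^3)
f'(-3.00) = -0.07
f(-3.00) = -0.21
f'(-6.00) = -0.02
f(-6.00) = -0.11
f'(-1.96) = -0.18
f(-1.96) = -0.33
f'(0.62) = -10.37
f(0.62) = 3.05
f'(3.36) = -0.08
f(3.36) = 0.23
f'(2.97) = -0.11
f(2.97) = 0.26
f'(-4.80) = -0.03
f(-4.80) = -0.13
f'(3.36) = -0.08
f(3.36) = 0.23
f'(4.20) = -0.05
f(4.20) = 0.18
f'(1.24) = -1.09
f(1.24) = 0.86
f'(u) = -(-12*u - 2)/(9*u^3) + (-6*u^2 - 2*u - 3)/(3*u^4) = (-6*u^2 - 4*u - 9)/(9*u^4)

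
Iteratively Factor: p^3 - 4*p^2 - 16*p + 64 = (p - 4)*(p^2 - 16) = (p - 4)*(p + 4)*(p - 4)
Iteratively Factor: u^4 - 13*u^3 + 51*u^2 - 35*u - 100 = (u + 1)*(u^3 - 14*u^2 + 65*u - 100) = (u - 5)*(u + 1)*(u^2 - 9*u + 20) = (u - 5)^2*(u + 1)*(u - 4)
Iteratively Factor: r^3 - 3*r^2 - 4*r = (r + 1)*(r^2 - 4*r) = (r - 4)*(r + 1)*(r)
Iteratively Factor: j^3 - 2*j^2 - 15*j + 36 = (j - 3)*(j^2 + j - 12) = (j - 3)^2*(j + 4)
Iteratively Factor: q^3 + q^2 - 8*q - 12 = (q + 2)*(q^2 - q - 6) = (q + 2)^2*(q - 3)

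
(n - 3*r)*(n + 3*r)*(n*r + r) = n^3*r + n^2*r - 9*n*r^3 - 9*r^3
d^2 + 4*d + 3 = (d + 1)*(d + 3)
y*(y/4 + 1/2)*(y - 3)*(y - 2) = y^4/4 - 3*y^3/4 - y^2 + 3*y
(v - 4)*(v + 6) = v^2 + 2*v - 24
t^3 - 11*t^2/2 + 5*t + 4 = (t - 4)*(t - 2)*(t + 1/2)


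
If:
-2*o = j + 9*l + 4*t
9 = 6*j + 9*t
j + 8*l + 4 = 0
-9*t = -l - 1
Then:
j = 68/47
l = -32/47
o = 320/141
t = 5/141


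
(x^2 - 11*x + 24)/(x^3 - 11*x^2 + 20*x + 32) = (x - 3)/(x^2 - 3*x - 4)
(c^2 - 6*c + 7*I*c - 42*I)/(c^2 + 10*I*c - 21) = (c - 6)/(c + 3*I)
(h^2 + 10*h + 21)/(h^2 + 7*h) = (h + 3)/h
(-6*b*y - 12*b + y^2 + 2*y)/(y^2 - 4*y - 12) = (-6*b + y)/(y - 6)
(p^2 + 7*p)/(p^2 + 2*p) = (p + 7)/(p + 2)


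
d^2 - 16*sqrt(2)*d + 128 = (d - 8*sqrt(2))^2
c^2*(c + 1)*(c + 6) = c^4 + 7*c^3 + 6*c^2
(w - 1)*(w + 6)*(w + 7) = w^3 + 12*w^2 + 29*w - 42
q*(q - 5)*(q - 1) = q^3 - 6*q^2 + 5*q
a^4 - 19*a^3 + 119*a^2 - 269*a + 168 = (a - 8)*(a - 7)*(a - 3)*(a - 1)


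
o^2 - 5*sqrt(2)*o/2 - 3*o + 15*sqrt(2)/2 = (o - 3)*(o - 5*sqrt(2)/2)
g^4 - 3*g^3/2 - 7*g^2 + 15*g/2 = g*(g - 3)*(g - 1)*(g + 5/2)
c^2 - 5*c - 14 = (c - 7)*(c + 2)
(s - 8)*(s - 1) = s^2 - 9*s + 8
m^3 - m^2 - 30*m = m*(m - 6)*(m + 5)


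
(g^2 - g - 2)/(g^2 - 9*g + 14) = (g + 1)/(g - 7)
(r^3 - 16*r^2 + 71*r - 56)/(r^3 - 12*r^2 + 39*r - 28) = (r - 8)/(r - 4)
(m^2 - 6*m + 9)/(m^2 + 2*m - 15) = (m - 3)/(m + 5)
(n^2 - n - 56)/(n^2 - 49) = (n - 8)/(n - 7)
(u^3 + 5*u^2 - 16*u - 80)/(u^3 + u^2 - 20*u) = (u + 4)/u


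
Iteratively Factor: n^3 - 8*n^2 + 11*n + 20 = (n - 5)*(n^2 - 3*n - 4) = (n - 5)*(n - 4)*(n + 1)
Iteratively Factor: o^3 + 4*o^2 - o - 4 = (o + 1)*(o^2 + 3*o - 4) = (o + 1)*(o + 4)*(o - 1)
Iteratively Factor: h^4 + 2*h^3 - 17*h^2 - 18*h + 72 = (h - 3)*(h^3 + 5*h^2 - 2*h - 24) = (h - 3)*(h + 3)*(h^2 + 2*h - 8) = (h - 3)*(h - 2)*(h + 3)*(h + 4)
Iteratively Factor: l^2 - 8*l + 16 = (l - 4)*(l - 4)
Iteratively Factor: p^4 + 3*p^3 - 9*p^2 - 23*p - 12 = (p - 3)*(p^3 + 6*p^2 + 9*p + 4) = (p - 3)*(p + 1)*(p^2 + 5*p + 4) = (p - 3)*(p + 1)^2*(p + 4)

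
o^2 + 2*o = o*(o + 2)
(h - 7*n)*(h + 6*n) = h^2 - h*n - 42*n^2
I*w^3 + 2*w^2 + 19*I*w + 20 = (w - 5*I)*(w + 4*I)*(I*w + 1)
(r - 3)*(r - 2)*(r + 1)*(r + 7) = r^4 + 3*r^3 - 27*r^2 + 13*r + 42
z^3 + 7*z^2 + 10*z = z*(z + 2)*(z + 5)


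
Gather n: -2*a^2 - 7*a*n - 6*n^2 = -2*a^2 - 7*a*n - 6*n^2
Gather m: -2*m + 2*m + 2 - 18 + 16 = 0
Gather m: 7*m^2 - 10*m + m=7*m^2 - 9*m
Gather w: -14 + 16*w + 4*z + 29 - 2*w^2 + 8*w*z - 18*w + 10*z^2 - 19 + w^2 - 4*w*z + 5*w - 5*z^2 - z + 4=-w^2 + w*(4*z + 3) + 5*z^2 + 3*z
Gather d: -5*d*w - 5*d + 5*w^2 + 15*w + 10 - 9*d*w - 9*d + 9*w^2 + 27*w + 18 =d*(-14*w - 14) + 14*w^2 + 42*w + 28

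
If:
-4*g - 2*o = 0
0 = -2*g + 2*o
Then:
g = 0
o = 0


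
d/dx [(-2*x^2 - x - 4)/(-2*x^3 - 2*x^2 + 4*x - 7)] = (-4*x^4 - 4*x^3 - 34*x^2 + 12*x + 23)/(4*x^6 + 8*x^5 - 12*x^4 + 12*x^3 + 44*x^2 - 56*x + 49)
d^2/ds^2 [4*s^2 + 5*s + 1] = 8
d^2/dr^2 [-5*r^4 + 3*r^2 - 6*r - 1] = 6 - 60*r^2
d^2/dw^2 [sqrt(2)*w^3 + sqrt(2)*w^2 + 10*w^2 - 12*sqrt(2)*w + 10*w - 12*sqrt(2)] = 6*sqrt(2)*w + 2*sqrt(2) + 20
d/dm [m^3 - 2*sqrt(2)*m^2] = m*(3*m - 4*sqrt(2))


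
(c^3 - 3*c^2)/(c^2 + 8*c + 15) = c^2*(c - 3)/(c^2 + 8*c + 15)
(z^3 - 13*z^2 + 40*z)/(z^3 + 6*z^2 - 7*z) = (z^2 - 13*z + 40)/(z^2 + 6*z - 7)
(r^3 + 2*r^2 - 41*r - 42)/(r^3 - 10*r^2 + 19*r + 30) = (r + 7)/(r - 5)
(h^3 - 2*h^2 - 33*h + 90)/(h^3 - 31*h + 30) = (h - 3)/(h - 1)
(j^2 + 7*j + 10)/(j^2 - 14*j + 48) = (j^2 + 7*j + 10)/(j^2 - 14*j + 48)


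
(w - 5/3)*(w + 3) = w^2 + 4*w/3 - 5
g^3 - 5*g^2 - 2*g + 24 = (g - 4)*(g - 3)*(g + 2)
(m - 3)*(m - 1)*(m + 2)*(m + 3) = m^4 + m^3 - 11*m^2 - 9*m + 18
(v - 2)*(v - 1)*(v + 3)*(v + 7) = v^4 + 7*v^3 - 7*v^2 - 43*v + 42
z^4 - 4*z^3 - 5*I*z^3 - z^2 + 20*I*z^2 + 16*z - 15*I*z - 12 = (z - 3)*(z - 1)*(z - 4*I)*(z - I)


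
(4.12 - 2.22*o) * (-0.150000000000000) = 0.333*o - 0.618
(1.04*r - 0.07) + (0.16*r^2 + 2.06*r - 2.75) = 0.16*r^2 + 3.1*r - 2.82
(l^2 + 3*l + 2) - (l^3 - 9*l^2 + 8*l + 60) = -l^3 + 10*l^2 - 5*l - 58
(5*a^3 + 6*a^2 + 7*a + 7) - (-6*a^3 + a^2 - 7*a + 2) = 11*a^3 + 5*a^2 + 14*a + 5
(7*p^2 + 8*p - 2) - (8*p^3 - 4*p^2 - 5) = -8*p^3 + 11*p^2 + 8*p + 3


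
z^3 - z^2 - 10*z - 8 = (z - 4)*(z + 1)*(z + 2)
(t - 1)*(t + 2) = t^2 + t - 2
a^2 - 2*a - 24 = (a - 6)*(a + 4)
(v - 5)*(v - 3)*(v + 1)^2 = v^4 - 6*v^3 + 22*v + 15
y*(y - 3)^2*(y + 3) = y^4 - 3*y^3 - 9*y^2 + 27*y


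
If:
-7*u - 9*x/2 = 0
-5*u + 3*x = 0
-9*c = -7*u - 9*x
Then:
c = 0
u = 0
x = 0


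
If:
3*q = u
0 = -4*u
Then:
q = 0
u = 0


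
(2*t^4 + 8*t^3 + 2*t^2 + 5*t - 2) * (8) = 16*t^4 + 64*t^3 + 16*t^2 + 40*t - 16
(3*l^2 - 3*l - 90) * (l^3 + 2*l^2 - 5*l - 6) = 3*l^5 + 3*l^4 - 111*l^3 - 183*l^2 + 468*l + 540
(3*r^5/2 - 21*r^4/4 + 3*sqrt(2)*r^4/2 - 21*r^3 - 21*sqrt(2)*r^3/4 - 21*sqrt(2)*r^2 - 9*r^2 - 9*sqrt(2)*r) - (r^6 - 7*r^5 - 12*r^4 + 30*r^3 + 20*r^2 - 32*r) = -r^6 + 17*r^5/2 + 3*sqrt(2)*r^4/2 + 27*r^4/4 - 51*r^3 - 21*sqrt(2)*r^3/4 - 21*sqrt(2)*r^2 - 29*r^2 - 9*sqrt(2)*r + 32*r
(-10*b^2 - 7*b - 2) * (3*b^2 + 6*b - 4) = -30*b^4 - 81*b^3 - 8*b^2 + 16*b + 8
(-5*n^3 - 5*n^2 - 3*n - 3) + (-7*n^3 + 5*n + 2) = -12*n^3 - 5*n^2 + 2*n - 1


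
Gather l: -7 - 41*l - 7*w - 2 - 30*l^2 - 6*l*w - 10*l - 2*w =-30*l^2 + l*(-6*w - 51) - 9*w - 9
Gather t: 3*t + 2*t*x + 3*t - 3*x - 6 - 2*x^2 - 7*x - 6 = t*(2*x + 6) - 2*x^2 - 10*x - 12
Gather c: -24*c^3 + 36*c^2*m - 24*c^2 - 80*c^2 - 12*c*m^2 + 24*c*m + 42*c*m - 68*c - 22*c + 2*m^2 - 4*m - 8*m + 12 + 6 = -24*c^3 + c^2*(36*m - 104) + c*(-12*m^2 + 66*m - 90) + 2*m^2 - 12*m + 18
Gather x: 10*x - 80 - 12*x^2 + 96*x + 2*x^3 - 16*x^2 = 2*x^3 - 28*x^2 + 106*x - 80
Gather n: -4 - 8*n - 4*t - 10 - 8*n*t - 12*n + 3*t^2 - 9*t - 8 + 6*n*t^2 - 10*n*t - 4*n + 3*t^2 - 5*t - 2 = n*(6*t^2 - 18*t - 24) + 6*t^2 - 18*t - 24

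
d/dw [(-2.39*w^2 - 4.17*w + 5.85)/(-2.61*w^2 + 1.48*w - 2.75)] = (-14.4209*w^2 + 43.682*w + 2.8095)/(6.8121*w^4 - 7.7256*w^3 + 16.5454*w^2 - 8.14*w + 7.5625)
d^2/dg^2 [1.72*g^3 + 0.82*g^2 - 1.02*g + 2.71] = 10.32*g + 1.64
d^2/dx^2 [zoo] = 0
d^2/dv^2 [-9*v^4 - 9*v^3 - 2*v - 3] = 54*v*(-2*v - 1)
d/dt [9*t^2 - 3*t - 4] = 18*t - 3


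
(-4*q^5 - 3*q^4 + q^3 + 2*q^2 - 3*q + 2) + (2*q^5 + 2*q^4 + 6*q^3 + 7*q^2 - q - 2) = -2*q^5 - q^4 + 7*q^3 + 9*q^2 - 4*q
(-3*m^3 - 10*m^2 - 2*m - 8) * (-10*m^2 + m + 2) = 30*m^5 + 97*m^4 + 4*m^3 + 58*m^2 - 12*m - 16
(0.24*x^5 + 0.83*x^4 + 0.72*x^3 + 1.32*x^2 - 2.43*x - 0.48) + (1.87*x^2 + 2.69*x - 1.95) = 0.24*x^5 + 0.83*x^4 + 0.72*x^3 + 3.19*x^2 + 0.26*x - 2.43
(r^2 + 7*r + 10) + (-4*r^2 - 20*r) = -3*r^2 - 13*r + 10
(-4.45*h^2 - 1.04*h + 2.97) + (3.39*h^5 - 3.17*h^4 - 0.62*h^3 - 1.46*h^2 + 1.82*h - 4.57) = 3.39*h^5 - 3.17*h^4 - 0.62*h^3 - 5.91*h^2 + 0.78*h - 1.6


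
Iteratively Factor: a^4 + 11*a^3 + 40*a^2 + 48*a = (a)*(a^3 + 11*a^2 + 40*a + 48) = a*(a + 4)*(a^2 + 7*a + 12) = a*(a + 4)^2*(a + 3)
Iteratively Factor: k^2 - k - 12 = (k + 3)*(k - 4)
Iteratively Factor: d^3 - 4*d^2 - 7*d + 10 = (d - 5)*(d^2 + d - 2) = (d - 5)*(d + 2)*(d - 1)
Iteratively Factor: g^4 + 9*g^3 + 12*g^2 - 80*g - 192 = (g - 3)*(g^3 + 12*g^2 + 48*g + 64) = (g - 3)*(g + 4)*(g^2 + 8*g + 16) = (g - 3)*(g + 4)^2*(g + 4)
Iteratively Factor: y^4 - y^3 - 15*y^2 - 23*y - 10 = (y + 1)*(y^3 - 2*y^2 - 13*y - 10) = (y + 1)^2*(y^2 - 3*y - 10) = (y + 1)^2*(y + 2)*(y - 5)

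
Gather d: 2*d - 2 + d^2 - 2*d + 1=d^2 - 1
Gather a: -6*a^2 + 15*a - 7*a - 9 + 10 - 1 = -6*a^2 + 8*a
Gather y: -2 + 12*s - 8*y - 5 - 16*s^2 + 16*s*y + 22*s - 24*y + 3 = -16*s^2 + 34*s + y*(16*s - 32) - 4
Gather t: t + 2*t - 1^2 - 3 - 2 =3*t - 6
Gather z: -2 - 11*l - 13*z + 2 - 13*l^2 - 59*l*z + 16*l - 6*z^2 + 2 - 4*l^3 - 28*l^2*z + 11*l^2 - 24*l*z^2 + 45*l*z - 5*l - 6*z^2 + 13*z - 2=-4*l^3 - 2*l^2 + z^2*(-24*l - 12) + z*(-28*l^2 - 14*l)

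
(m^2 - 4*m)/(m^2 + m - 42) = m*(m - 4)/(m^2 + m - 42)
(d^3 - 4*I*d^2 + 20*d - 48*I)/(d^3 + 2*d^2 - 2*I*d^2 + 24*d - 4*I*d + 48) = (d - 2*I)/(d + 2)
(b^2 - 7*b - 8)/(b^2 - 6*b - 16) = (b + 1)/(b + 2)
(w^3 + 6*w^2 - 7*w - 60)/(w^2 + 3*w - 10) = (w^2 + w - 12)/(w - 2)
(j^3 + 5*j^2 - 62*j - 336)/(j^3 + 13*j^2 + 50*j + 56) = (j^2 - 2*j - 48)/(j^2 + 6*j + 8)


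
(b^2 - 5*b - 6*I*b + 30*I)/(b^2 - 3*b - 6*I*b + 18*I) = (b - 5)/(b - 3)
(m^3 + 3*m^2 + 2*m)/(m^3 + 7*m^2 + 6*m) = (m + 2)/(m + 6)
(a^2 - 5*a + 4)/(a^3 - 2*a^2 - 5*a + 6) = (a - 4)/(a^2 - a - 6)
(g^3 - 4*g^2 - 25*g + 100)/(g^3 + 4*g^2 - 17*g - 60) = (g - 5)/(g + 3)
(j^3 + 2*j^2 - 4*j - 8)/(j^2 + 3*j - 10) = (j^2 + 4*j + 4)/(j + 5)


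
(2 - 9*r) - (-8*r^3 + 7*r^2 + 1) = 8*r^3 - 7*r^2 - 9*r + 1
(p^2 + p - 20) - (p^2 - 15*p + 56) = 16*p - 76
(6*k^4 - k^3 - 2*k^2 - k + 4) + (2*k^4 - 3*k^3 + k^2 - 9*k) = 8*k^4 - 4*k^3 - k^2 - 10*k + 4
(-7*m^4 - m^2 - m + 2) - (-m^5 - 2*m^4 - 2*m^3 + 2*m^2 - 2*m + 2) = m^5 - 5*m^4 + 2*m^3 - 3*m^2 + m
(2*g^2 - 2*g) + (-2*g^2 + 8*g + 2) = 6*g + 2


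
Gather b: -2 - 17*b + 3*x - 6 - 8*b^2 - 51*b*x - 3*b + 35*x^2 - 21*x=-8*b^2 + b*(-51*x - 20) + 35*x^2 - 18*x - 8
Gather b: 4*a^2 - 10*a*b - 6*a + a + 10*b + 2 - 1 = 4*a^2 - 5*a + b*(10 - 10*a) + 1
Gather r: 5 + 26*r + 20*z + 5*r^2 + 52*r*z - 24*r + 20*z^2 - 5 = 5*r^2 + r*(52*z + 2) + 20*z^2 + 20*z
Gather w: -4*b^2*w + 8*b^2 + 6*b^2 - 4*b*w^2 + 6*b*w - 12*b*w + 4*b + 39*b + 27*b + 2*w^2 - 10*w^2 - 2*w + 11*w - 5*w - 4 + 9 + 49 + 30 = 14*b^2 + 70*b + w^2*(-4*b - 8) + w*(-4*b^2 - 6*b + 4) + 84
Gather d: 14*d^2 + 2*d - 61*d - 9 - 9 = 14*d^2 - 59*d - 18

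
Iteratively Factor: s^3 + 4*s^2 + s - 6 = (s + 3)*(s^2 + s - 2) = (s + 2)*(s + 3)*(s - 1)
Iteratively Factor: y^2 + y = (y)*(y + 1)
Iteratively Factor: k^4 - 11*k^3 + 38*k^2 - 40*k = (k - 4)*(k^3 - 7*k^2 + 10*k) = k*(k - 4)*(k^2 - 7*k + 10) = k*(k - 5)*(k - 4)*(k - 2)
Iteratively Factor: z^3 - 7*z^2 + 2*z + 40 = (z - 4)*(z^2 - 3*z - 10) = (z - 5)*(z - 4)*(z + 2)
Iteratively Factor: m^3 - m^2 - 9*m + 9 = (m + 3)*(m^2 - 4*m + 3) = (m - 1)*(m + 3)*(m - 3)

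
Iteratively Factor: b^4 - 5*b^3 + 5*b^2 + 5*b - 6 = (b - 1)*(b^3 - 4*b^2 + b + 6) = (b - 3)*(b - 1)*(b^2 - b - 2) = (b - 3)*(b - 2)*(b - 1)*(b + 1)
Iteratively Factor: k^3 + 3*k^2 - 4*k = (k + 4)*(k^2 - k) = k*(k + 4)*(k - 1)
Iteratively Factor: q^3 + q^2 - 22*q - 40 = (q - 5)*(q^2 + 6*q + 8) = (q - 5)*(q + 2)*(q + 4)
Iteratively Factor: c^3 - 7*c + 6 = (c - 1)*(c^2 + c - 6) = (c - 1)*(c + 3)*(c - 2)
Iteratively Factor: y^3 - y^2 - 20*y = (y + 4)*(y^2 - 5*y) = y*(y + 4)*(y - 5)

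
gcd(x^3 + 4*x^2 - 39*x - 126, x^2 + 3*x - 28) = x + 7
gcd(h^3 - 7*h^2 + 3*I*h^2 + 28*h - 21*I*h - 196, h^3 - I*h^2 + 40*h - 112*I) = h^2 + 3*I*h + 28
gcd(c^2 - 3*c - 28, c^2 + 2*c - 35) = 1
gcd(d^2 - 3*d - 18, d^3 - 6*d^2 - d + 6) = d - 6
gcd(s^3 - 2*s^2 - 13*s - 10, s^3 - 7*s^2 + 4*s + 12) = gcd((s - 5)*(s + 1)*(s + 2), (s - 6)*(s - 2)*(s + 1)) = s + 1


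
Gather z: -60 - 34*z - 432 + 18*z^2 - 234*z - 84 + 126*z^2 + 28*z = 144*z^2 - 240*z - 576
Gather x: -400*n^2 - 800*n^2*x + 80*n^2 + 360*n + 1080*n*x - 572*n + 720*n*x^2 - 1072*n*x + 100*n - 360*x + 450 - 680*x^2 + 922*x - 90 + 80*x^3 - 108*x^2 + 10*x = -320*n^2 - 112*n + 80*x^3 + x^2*(720*n - 788) + x*(-800*n^2 + 8*n + 572) + 360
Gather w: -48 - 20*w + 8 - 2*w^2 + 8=-2*w^2 - 20*w - 32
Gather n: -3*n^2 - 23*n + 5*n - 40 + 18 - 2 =-3*n^2 - 18*n - 24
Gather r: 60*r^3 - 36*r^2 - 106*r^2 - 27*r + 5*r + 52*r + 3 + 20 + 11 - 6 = 60*r^3 - 142*r^2 + 30*r + 28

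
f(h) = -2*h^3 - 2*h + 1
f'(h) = -6*h^2 - 2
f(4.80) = -229.78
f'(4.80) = -140.24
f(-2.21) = 27.01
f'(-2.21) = -31.30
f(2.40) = -31.45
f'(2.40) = -36.56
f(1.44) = -7.85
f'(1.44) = -14.44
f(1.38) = -7.02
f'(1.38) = -13.43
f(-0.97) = 4.77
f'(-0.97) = -7.65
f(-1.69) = 14.03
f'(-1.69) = -19.14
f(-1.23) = 7.18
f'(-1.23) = -11.08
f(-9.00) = 1477.00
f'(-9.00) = -488.00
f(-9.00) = 1477.00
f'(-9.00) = -488.00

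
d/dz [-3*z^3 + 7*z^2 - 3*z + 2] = -9*z^2 + 14*z - 3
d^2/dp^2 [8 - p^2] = -2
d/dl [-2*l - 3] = -2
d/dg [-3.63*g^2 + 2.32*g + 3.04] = 2.32 - 7.26*g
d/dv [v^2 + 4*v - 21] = 2*v + 4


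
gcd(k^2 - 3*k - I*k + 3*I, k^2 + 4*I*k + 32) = 1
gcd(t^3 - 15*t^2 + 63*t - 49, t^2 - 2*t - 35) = t - 7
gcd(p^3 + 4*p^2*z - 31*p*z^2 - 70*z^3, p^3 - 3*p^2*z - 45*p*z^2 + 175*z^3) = -p^2 - 2*p*z + 35*z^2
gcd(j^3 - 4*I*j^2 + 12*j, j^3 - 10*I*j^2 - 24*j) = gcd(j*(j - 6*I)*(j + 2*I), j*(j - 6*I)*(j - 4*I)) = j^2 - 6*I*j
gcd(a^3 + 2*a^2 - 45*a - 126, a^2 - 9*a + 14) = a - 7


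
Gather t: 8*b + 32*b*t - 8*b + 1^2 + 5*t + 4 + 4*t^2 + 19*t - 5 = 4*t^2 + t*(32*b + 24)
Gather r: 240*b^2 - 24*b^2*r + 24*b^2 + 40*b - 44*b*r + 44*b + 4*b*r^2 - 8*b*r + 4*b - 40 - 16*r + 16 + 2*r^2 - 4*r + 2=264*b^2 + 88*b + r^2*(4*b + 2) + r*(-24*b^2 - 52*b - 20) - 22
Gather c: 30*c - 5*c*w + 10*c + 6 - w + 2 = c*(40 - 5*w) - w + 8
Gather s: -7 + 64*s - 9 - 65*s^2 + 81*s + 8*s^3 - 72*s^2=8*s^3 - 137*s^2 + 145*s - 16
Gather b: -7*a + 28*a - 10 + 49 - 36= 21*a + 3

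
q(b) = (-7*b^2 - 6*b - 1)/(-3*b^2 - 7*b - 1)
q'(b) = (-14*b - 6)/(-3*b^2 - 7*b - 1) + (6*b + 7)*(-7*b^2 - 6*b - 1)/(-3*b^2 - 7*b - 1)^2 = (31*b^2 + 8*b - 1)/(9*b^4 + 42*b^3 + 55*b^2 + 14*b + 1)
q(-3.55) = 4.87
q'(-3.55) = 1.85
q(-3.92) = 4.33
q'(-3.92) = 1.15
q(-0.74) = -0.15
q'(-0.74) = 1.56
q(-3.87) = 4.39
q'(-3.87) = 1.22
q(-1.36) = -1.95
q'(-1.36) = 5.15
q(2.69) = 1.63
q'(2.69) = 0.14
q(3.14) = 1.69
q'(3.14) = 0.12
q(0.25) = 1.00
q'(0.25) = 0.34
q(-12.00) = 2.68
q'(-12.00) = 0.04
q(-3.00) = 6.57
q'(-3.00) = 5.18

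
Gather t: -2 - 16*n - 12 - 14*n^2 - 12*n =-14*n^2 - 28*n - 14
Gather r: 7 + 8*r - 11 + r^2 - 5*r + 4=r^2 + 3*r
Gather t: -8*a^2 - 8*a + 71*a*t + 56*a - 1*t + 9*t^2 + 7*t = -8*a^2 + 48*a + 9*t^2 + t*(71*a + 6)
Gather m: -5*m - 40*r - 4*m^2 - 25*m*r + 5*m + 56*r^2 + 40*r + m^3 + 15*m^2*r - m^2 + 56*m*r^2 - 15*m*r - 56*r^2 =m^3 + m^2*(15*r - 5) + m*(56*r^2 - 40*r)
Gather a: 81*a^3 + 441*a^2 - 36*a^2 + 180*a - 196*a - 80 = 81*a^3 + 405*a^2 - 16*a - 80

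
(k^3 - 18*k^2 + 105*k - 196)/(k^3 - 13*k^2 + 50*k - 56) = (k - 7)/(k - 2)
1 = 1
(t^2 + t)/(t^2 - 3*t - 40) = t*(t + 1)/(t^2 - 3*t - 40)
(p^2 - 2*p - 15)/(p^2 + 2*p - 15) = (p^2 - 2*p - 15)/(p^2 + 2*p - 15)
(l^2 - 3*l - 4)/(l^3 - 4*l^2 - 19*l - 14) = (l - 4)/(l^2 - 5*l - 14)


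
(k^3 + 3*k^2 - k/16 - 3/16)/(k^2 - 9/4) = (16*k^3 + 48*k^2 - k - 3)/(4*(4*k^2 - 9))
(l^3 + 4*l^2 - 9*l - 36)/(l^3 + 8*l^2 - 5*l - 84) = (l + 3)/(l + 7)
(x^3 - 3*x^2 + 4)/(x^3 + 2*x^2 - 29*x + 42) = (x^2 - x - 2)/(x^2 + 4*x - 21)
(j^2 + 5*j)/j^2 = (j + 5)/j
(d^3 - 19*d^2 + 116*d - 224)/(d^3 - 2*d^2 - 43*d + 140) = (d^2 - 15*d + 56)/(d^2 + 2*d - 35)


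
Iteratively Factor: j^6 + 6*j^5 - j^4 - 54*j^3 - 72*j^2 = (j + 2)*(j^5 + 4*j^4 - 9*j^3 - 36*j^2) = (j + 2)*(j + 3)*(j^4 + j^3 - 12*j^2) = (j - 3)*(j + 2)*(j + 3)*(j^3 + 4*j^2) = (j - 3)*(j + 2)*(j + 3)*(j + 4)*(j^2) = j*(j - 3)*(j + 2)*(j + 3)*(j + 4)*(j)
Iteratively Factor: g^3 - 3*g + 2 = (g - 1)*(g^2 + g - 2) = (g - 1)*(g + 2)*(g - 1)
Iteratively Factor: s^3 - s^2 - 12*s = (s)*(s^2 - s - 12) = s*(s + 3)*(s - 4)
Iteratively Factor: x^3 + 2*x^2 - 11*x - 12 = (x + 4)*(x^2 - 2*x - 3) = (x + 1)*(x + 4)*(x - 3)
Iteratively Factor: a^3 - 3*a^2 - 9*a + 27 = (a - 3)*(a^2 - 9) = (a - 3)^2*(a + 3)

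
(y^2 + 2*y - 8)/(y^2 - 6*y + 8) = (y + 4)/(y - 4)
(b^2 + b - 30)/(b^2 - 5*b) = (b + 6)/b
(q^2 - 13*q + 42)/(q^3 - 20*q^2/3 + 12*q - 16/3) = 3*(q^2 - 13*q + 42)/(3*q^3 - 20*q^2 + 36*q - 16)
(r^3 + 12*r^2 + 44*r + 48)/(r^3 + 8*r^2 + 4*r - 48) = (r + 2)/(r - 2)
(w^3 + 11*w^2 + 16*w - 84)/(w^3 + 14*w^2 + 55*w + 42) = (w - 2)/(w + 1)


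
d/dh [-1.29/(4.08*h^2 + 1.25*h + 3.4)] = (10.5264*h + 1.6125)/(4.08*h^2 + 1.25*h + 3.4)^2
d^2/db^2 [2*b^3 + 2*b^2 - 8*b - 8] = 12*b + 4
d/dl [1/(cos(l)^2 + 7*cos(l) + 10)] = (2*cos(l) + 7)*sin(l)/(cos(l)^2 + 7*cos(l) + 10)^2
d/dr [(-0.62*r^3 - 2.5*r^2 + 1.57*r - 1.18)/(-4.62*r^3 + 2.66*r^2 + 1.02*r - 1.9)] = (-13.1992*r^4 + 13.242*r^3 - 19.547*r^2 + 15.7776*r - 1.7794)/(21.3444*r^6 - 24.5784*r^5 - 2.3492*r^4 + 22.9824*r^3 - 9.0676*r^2 - 3.876*r + 3.61)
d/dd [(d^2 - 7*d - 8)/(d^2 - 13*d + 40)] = -6/(d^2 - 10*d + 25)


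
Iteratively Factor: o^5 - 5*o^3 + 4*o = (o)*(o^4 - 5*o^2 + 4) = o*(o - 1)*(o^3 + o^2 - 4*o - 4) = o*(o - 1)*(o + 1)*(o^2 - 4) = o*(o - 2)*(o - 1)*(o + 1)*(o + 2)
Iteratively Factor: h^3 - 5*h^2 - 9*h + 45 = (h + 3)*(h^2 - 8*h + 15) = (h - 3)*(h + 3)*(h - 5)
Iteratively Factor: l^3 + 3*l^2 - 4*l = (l)*(l^2 + 3*l - 4) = l*(l - 1)*(l + 4)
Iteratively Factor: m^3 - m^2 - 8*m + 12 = (m - 2)*(m^2 + m - 6) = (m - 2)^2*(m + 3)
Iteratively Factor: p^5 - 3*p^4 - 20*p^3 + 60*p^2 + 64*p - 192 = (p - 3)*(p^4 - 20*p^2 + 64) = (p - 3)*(p - 2)*(p^3 + 2*p^2 - 16*p - 32) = (p - 3)*(p - 2)*(p + 2)*(p^2 - 16) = (p - 3)*(p - 2)*(p + 2)*(p + 4)*(p - 4)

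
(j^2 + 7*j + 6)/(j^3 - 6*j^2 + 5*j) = (j^2 + 7*j + 6)/(j*(j^2 - 6*j + 5))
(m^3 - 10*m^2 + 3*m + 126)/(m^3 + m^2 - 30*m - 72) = (m - 7)/(m + 4)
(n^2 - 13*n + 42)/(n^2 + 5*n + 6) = (n^2 - 13*n + 42)/(n^2 + 5*n + 6)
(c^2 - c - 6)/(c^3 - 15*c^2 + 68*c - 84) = (c^2 - c - 6)/(c^3 - 15*c^2 + 68*c - 84)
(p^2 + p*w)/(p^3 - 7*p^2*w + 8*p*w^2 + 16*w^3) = p/(p^2 - 8*p*w + 16*w^2)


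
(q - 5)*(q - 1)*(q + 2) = q^3 - 4*q^2 - 7*q + 10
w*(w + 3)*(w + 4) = w^3 + 7*w^2 + 12*w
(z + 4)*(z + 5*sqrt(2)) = z^2 + 4*z + 5*sqrt(2)*z + 20*sqrt(2)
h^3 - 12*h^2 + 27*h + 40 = (h - 8)*(h - 5)*(h + 1)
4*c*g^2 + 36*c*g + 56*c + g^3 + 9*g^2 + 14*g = (4*c + g)*(g + 2)*(g + 7)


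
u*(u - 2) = u^2 - 2*u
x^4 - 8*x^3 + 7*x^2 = x^2*(x - 7)*(x - 1)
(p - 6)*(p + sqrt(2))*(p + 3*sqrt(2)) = p^3 - 6*p^2 + 4*sqrt(2)*p^2 - 24*sqrt(2)*p + 6*p - 36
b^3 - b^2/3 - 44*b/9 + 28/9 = (b - 2)*(b - 2/3)*(b + 7/3)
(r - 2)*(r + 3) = r^2 + r - 6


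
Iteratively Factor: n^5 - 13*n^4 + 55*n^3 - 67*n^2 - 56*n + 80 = (n - 1)*(n^4 - 12*n^3 + 43*n^2 - 24*n - 80) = (n - 5)*(n - 1)*(n^3 - 7*n^2 + 8*n + 16) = (n - 5)*(n - 4)*(n - 1)*(n^2 - 3*n - 4) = (n - 5)*(n - 4)*(n - 1)*(n + 1)*(n - 4)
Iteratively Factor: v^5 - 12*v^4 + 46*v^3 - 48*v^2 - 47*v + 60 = (v - 5)*(v^4 - 7*v^3 + 11*v^2 + 7*v - 12) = (v - 5)*(v - 1)*(v^3 - 6*v^2 + 5*v + 12) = (v - 5)*(v - 3)*(v - 1)*(v^2 - 3*v - 4) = (v - 5)*(v - 4)*(v - 3)*(v - 1)*(v + 1)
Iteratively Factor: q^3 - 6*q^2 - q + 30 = (q - 5)*(q^2 - q - 6) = (q - 5)*(q + 2)*(q - 3)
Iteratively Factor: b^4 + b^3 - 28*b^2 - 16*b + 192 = (b + 4)*(b^3 - 3*b^2 - 16*b + 48) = (b - 4)*(b + 4)*(b^2 + b - 12) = (b - 4)*(b + 4)^2*(b - 3)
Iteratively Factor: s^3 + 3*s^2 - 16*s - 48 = (s + 3)*(s^2 - 16) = (s - 4)*(s + 3)*(s + 4)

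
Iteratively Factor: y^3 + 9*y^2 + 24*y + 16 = (y + 4)*(y^2 + 5*y + 4) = (y + 1)*(y + 4)*(y + 4)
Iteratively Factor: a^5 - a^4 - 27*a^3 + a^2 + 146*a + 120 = (a - 5)*(a^4 + 4*a^3 - 7*a^2 - 34*a - 24) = (a - 5)*(a + 4)*(a^3 - 7*a - 6) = (a - 5)*(a + 1)*(a + 4)*(a^2 - a - 6) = (a - 5)*(a + 1)*(a + 2)*(a + 4)*(a - 3)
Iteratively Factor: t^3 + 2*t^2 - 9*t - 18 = (t + 3)*(t^2 - t - 6) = (t - 3)*(t + 3)*(t + 2)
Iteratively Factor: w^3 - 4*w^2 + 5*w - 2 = (w - 1)*(w^2 - 3*w + 2) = (w - 1)^2*(w - 2)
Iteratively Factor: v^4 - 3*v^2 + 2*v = (v - 1)*(v^3 + v^2 - 2*v) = (v - 1)^2*(v^2 + 2*v) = (v - 1)^2*(v + 2)*(v)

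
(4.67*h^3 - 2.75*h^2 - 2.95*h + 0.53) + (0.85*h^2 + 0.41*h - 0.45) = 4.67*h^3 - 1.9*h^2 - 2.54*h + 0.08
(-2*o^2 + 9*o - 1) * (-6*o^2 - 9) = 12*o^4 - 54*o^3 + 24*o^2 - 81*o + 9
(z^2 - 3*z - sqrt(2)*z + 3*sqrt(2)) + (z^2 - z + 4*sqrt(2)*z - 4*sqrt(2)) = 2*z^2 - 4*z + 3*sqrt(2)*z - sqrt(2)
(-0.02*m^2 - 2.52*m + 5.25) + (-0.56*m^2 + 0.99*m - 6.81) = -0.58*m^2 - 1.53*m - 1.56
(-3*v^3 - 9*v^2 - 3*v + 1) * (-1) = 3*v^3 + 9*v^2 + 3*v - 1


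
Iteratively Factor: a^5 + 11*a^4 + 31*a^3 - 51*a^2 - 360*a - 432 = (a + 3)*(a^4 + 8*a^3 + 7*a^2 - 72*a - 144) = (a + 3)^2*(a^3 + 5*a^2 - 8*a - 48) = (a - 3)*(a + 3)^2*(a^2 + 8*a + 16) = (a - 3)*(a + 3)^2*(a + 4)*(a + 4)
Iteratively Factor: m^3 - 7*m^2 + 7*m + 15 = (m - 5)*(m^2 - 2*m - 3) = (m - 5)*(m - 3)*(m + 1)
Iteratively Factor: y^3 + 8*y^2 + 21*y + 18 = (y + 3)*(y^2 + 5*y + 6) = (y + 2)*(y + 3)*(y + 3)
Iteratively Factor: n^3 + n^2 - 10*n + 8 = (n - 2)*(n^2 + 3*n - 4) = (n - 2)*(n - 1)*(n + 4)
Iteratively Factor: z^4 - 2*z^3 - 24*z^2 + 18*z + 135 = (z - 5)*(z^3 + 3*z^2 - 9*z - 27) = (z - 5)*(z + 3)*(z^2 - 9) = (z - 5)*(z - 3)*(z + 3)*(z + 3)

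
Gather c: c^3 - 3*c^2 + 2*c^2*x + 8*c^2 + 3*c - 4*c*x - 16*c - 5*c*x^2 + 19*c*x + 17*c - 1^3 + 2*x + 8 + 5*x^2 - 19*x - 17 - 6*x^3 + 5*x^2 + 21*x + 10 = c^3 + c^2*(2*x + 5) + c*(-5*x^2 + 15*x + 4) - 6*x^3 + 10*x^2 + 4*x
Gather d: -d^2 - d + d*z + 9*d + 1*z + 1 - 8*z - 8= -d^2 + d*(z + 8) - 7*z - 7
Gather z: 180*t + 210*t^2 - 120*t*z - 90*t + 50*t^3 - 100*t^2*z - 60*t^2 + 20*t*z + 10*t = 50*t^3 + 150*t^2 + 100*t + z*(-100*t^2 - 100*t)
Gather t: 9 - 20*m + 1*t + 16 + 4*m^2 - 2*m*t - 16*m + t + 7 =4*m^2 - 36*m + t*(2 - 2*m) + 32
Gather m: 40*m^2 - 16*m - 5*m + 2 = 40*m^2 - 21*m + 2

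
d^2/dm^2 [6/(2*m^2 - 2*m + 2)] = 6*(-m^2 + m + (2*m - 1)^2 - 1)/(m^2 - m + 1)^3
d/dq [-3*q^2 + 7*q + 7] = 7 - 6*q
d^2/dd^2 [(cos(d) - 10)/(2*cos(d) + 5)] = 25*(-5*cos(d) + cos(2*d) - 3)/(2*cos(d) + 5)^3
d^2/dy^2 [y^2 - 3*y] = 2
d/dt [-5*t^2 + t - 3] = 1 - 10*t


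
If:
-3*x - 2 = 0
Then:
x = -2/3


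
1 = 1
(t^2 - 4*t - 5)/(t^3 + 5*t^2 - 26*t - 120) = (t + 1)/(t^2 + 10*t + 24)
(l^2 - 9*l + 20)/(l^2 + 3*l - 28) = (l - 5)/(l + 7)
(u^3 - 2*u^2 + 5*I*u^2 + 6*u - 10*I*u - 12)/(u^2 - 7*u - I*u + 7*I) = (u^2 + u*(-2 + 6*I) - 12*I)/(u - 7)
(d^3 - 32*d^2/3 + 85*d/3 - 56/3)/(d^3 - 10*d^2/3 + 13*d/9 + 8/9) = 3*(d - 7)/(3*d + 1)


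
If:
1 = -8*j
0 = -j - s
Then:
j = -1/8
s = 1/8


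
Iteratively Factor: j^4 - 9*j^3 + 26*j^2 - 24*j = (j - 4)*(j^3 - 5*j^2 + 6*j) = j*(j - 4)*(j^2 - 5*j + 6) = j*(j - 4)*(j - 2)*(j - 3)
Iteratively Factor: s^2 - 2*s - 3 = (s - 3)*(s + 1)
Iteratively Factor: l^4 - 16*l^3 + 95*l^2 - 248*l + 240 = (l - 3)*(l^3 - 13*l^2 + 56*l - 80) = (l - 4)*(l - 3)*(l^2 - 9*l + 20) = (l - 5)*(l - 4)*(l - 3)*(l - 4)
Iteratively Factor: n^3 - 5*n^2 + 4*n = (n - 1)*(n^2 - 4*n) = n*(n - 1)*(n - 4)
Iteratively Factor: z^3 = (z)*(z^2) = z^2*(z)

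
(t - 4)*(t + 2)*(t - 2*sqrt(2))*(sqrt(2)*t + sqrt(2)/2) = sqrt(2)*t^4 - 4*t^3 - 3*sqrt(2)*t^3/2 - 9*sqrt(2)*t^2 + 6*t^2 - 4*sqrt(2)*t + 36*t + 16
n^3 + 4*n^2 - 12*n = n*(n - 2)*(n + 6)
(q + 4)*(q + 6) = q^2 + 10*q + 24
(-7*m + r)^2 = 49*m^2 - 14*m*r + r^2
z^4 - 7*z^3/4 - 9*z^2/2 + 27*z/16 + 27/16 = (z - 3)*(z - 3/4)*(z + 1/2)*(z + 3/2)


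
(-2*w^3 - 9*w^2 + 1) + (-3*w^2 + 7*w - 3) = -2*w^3 - 12*w^2 + 7*w - 2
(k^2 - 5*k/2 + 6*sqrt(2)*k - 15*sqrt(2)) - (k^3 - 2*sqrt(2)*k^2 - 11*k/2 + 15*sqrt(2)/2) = -k^3 + k^2 + 2*sqrt(2)*k^2 + 3*k + 6*sqrt(2)*k - 45*sqrt(2)/2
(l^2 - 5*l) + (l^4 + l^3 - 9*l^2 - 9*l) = l^4 + l^3 - 8*l^2 - 14*l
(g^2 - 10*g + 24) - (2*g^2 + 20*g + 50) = -g^2 - 30*g - 26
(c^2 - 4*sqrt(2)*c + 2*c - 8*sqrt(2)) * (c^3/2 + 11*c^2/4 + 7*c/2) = c^5/2 - 2*sqrt(2)*c^4 + 15*c^4/4 - 15*sqrt(2)*c^3 + 9*c^3 - 36*sqrt(2)*c^2 + 7*c^2 - 28*sqrt(2)*c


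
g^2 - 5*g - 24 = (g - 8)*(g + 3)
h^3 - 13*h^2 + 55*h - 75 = (h - 5)^2*(h - 3)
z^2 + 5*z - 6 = (z - 1)*(z + 6)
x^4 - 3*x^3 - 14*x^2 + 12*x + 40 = (x - 5)*(x - 2)*(x + 2)^2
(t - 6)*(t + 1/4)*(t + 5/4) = t^3 - 9*t^2/2 - 139*t/16 - 15/8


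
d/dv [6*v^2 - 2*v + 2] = 12*v - 2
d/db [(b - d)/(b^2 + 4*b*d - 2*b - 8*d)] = (b^2 + 4*b*d - 2*b - 8*d - 2*(b - d)*(b + 2*d - 1))/(b^2 + 4*b*d - 2*b - 8*d)^2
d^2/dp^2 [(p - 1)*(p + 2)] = 2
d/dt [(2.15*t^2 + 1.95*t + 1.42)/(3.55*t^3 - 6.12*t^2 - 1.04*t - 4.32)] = (-7.6325*t^4 - 13.845*t^3 - 5.425*t^2 - 1.1952*t - 6.9472)/(12.6025*t^6 - 43.452*t^5 + 30.0704*t^4 - 17.9424*t^3 + 53.9584*t^2 + 8.9856*t + 18.6624)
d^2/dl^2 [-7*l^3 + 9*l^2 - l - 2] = 18 - 42*l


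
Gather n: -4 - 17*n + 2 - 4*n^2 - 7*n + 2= -4*n^2 - 24*n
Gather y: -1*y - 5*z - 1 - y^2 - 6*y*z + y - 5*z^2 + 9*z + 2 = -y^2 - 6*y*z - 5*z^2 + 4*z + 1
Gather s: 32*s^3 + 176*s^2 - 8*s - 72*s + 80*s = 32*s^3 + 176*s^2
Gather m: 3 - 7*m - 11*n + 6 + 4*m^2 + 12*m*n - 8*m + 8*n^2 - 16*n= 4*m^2 + m*(12*n - 15) + 8*n^2 - 27*n + 9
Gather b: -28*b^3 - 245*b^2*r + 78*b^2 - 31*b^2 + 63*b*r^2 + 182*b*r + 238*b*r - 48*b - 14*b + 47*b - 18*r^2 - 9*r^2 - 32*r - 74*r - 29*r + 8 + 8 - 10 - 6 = -28*b^3 + b^2*(47 - 245*r) + b*(63*r^2 + 420*r - 15) - 27*r^2 - 135*r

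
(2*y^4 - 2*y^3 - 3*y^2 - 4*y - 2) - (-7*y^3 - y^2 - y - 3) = 2*y^4 + 5*y^3 - 2*y^2 - 3*y + 1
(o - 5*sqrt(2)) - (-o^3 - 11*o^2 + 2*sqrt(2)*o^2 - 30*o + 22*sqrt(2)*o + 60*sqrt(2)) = o^3 - 2*sqrt(2)*o^2 + 11*o^2 - 22*sqrt(2)*o + 31*o - 65*sqrt(2)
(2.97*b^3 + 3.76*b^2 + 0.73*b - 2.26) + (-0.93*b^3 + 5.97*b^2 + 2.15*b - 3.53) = 2.04*b^3 + 9.73*b^2 + 2.88*b - 5.79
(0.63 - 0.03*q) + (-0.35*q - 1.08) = -0.38*q - 0.45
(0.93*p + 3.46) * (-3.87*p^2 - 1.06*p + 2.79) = -3.5991*p^3 - 14.376*p^2 - 1.0729*p + 9.6534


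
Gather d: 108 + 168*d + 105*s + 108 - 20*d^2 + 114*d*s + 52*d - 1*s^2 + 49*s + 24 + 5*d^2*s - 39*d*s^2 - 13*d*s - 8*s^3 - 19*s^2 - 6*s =d^2*(5*s - 20) + d*(-39*s^2 + 101*s + 220) - 8*s^3 - 20*s^2 + 148*s + 240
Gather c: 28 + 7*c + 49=7*c + 77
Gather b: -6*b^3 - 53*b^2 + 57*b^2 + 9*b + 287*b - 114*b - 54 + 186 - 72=-6*b^3 + 4*b^2 + 182*b + 60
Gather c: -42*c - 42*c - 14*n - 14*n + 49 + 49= -84*c - 28*n + 98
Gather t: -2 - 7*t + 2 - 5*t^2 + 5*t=-5*t^2 - 2*t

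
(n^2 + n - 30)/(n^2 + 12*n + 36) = (n - 5)/(n + 6)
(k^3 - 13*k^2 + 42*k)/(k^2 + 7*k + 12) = k*(k^2 - 13*k + 42)/(k^2 + 7*k + 12)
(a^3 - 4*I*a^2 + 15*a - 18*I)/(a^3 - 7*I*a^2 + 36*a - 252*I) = (a^2 + 2*I*a + 3)/(a^2 - I*a + 42)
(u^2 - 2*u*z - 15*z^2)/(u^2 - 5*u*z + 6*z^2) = (u^2 - 2*u*z - 15*z^2)/(u^2 - 5*u*z + 6*z^2)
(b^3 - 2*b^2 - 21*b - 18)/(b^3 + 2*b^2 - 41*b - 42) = (b + 3)/(b + 7)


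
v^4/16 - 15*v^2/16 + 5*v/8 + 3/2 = (v/4 + 1/4)*(v/4 + 1)*(v - 3)*(v - 2)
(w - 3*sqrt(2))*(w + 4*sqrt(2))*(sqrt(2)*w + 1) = sqrt(2)*w^3 + 3*w^2 - 23*sqrt(2)*w - 24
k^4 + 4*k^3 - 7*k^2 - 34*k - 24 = (k - 3)*(k + 1)*(k + 2)*(k + 4)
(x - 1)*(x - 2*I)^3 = x^4 - x^3 - 6*I*x^3 - 12*x^2 + 6*I*x^2 + 12*x + 8*I*x - 8*I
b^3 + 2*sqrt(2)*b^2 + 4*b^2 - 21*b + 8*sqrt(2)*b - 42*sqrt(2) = (b - 3)*(b + 7)*(b + 2*sqrt(2))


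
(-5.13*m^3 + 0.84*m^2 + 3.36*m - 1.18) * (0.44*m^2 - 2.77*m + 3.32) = -2.2572*m^5 + 14.5797*m^4 - 17.88*m^3 - 7.0376*m^2 + 14.4238*m - 3.9176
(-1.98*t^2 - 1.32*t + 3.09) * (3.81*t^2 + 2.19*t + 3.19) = -7.5438*t^4 - 9.3654*t^3 + 2.5659*t^2 + 2.5563*t + 9.8571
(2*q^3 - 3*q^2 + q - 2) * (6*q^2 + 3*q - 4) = 12*q^5 - 12*q^4 - 11*q^3 + 3*q^2 - 10*q + 8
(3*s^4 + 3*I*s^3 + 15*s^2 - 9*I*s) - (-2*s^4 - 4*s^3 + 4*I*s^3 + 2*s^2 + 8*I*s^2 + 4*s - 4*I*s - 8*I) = 5*s^4 + 4*s^3 - I*s^3 + 13*s^2 - 8*I*s^2 - 4*s - 5*I*s + 8*I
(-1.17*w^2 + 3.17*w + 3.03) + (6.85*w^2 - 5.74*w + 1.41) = 5.68*w^2 - 2.57*w + 4.44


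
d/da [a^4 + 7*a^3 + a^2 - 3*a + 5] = 4*a^3 + 21*a^2 + 2*a - 3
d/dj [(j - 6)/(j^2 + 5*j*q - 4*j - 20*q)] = (j^2 + 5*j*q - 4*j - 20*q - (j - 6)*(2*j + 5*q - 4))/(j^2 + 5*j*q - 4*j - 20*q)^2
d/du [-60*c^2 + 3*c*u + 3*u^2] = 3*c + 6*u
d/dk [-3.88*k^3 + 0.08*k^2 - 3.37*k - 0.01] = -11.64*k^2 + 0.16*k - 3.37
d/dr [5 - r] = -1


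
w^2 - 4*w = w*(w - 4)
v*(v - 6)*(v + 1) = v^3 - 5*v^2 - 6*v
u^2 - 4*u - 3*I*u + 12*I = (u - 4)*(u - 3*I)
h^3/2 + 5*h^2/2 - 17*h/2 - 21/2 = (h/2 + 1/2)*(h - 3)*(h + 7)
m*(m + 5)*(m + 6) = m^3 + 11*m^2 + 30*m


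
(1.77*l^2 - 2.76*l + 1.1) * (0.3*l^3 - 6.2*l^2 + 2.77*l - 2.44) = 0.531*l^5 - 11.802*l^4 + 22.3449*l^3 - 18.784*l^2 + 9.7814*l - 2.684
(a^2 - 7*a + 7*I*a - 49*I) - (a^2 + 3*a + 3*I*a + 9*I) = -10*a + 4*I*a - 58*I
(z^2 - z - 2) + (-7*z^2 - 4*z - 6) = -6*z^2 - 5*z - 8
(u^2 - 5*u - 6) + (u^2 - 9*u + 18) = 2*u^2 - 14*u + 12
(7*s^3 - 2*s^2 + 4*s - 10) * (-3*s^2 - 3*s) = -21*s^5 - 15*s^4 - 6*s^3 + 18*s^2 + 30*s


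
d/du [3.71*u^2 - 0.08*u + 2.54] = 7.42*u - 0.08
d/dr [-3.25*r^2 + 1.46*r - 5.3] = 1.46 - 6.5*r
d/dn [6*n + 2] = 6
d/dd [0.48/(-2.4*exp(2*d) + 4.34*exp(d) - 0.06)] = (2.304*exp(d) - 2.0832)*exp(d)/(2.4*exp(2*d) - 4.34*exp(d) + 0.06)^2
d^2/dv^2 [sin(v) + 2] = -sin(v)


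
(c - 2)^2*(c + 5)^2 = c^4 + 6*c^3 - 11*c^2 - 60*c + 100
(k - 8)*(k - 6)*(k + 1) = k^3 - 13*k^2 + 34*k + 48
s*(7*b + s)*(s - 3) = 7*b*s^2 - 21*b*s + s^3 - 3*s^2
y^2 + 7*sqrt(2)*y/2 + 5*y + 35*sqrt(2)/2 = (y + 5)*(y + 7*sqrt(2)/2)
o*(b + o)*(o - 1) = b*o^2 - b*o + o^3 - o^2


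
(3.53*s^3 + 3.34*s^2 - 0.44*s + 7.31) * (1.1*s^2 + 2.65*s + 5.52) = 3.883*s^5 + 13.0285*s^4 + 27.8526*s^3 + 25.3118*s^2 + 16.9427*s + 40.3512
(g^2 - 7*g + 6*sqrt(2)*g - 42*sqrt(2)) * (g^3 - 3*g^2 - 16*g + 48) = g^5 - 10*g^4 + 6*sqrt(2)*g^4 - 60*sqrt(2)*g^3 + 5*g^3 + 30*sqrt(2)*g^2 + 160*g^2 - 336*g + 960*sqrt(2)*g - 2016*sqrt(2)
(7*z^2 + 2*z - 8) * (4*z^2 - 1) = 28*z^4 + 8*z^3 - 39*z^2 - 2*z + 8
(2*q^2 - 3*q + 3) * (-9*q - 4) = -18*q^3 + 19*q^2 - 15*q - 12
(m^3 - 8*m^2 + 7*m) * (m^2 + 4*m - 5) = m^5 - 4*m^4 - 30*m^3 + 68*m^2 - 35*m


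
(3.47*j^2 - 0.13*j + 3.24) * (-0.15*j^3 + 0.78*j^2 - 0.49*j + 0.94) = -0.5205*j^5 + 2.7261*j^4 - 2.2877*j^3 + 5.8527*j^2 - 1.7098*j + 3.0456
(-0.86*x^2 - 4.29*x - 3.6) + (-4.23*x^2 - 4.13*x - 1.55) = -5.09*x^2 - 8.42*x - 5.15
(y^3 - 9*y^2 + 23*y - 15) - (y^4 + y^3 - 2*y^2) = -y^4 - 7*y^2 + 23*y - 15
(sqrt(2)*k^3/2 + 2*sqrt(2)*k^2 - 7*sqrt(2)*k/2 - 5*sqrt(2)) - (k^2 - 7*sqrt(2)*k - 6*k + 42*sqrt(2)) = sqrt(2)*k^3/2 - k^2 + 2*sqrt(2)*k^2 + 7*sqrt(2)*k/2 + 6*k - 47*sqrt(2)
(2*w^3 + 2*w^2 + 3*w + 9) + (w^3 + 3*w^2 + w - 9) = 3*w^3 + 5*w^2 + 4*w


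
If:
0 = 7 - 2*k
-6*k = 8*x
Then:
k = 7/2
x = -21/8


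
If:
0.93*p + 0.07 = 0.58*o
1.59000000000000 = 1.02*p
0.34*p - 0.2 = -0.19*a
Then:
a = -1.74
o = 2.62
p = 1.56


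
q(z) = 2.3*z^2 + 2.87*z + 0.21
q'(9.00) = 44.27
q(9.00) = 212.34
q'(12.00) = 58.07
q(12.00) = 365.85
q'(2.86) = 16.03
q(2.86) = 27.23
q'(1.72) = 10.78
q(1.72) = 11.95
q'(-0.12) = 2.32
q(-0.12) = -0.10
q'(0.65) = 5.86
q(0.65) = 3.05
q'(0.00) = 2.87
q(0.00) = 0.21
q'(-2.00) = -6.33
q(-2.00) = 3.67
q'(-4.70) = -18.75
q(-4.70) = 37.53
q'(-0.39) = 1.08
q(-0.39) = -0.56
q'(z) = 4.6*z + 2.87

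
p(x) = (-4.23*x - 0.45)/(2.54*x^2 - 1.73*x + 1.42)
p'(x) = (1.73 - 5.08*x)*(-4.23*x - 0.45)/(2.54*x^2 - 1.73*x + 1.42)^2 - 4.23/(2.54*x^2 - 1.73*x + 1.42)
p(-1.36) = 0.63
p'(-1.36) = 0.14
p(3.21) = -0.64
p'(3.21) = 0.23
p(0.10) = -0.69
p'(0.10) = -3.98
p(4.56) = -0.43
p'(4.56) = 0.11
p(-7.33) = 0.20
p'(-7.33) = 0.02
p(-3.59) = 0.37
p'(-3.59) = 0.08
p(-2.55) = 0.46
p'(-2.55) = 0.11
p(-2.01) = 0.53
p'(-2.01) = 0.14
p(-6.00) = 0.24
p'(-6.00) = 0.03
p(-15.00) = 0.11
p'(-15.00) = 0.01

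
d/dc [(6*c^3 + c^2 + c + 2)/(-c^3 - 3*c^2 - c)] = (-17*c^4 - 10*c^3 + 8*c^2 + 12*c + 2)/(c^2*(c^4 + 6*c^3 + 11*c^2 + 6*c + 1))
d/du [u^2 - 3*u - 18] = 2*u - 3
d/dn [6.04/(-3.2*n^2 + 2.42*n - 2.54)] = (38.656*n - 14.6168)/(3.2*n^2 - 2.42*n + 2.54)^2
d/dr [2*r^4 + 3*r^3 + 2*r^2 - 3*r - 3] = 8*r^3 + 9*r^2 + 4*r - 3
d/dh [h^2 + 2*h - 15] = 2*h + 2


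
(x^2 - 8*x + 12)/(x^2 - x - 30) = (x - 2)/(x + 5)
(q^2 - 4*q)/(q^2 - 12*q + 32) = q/(q - 8)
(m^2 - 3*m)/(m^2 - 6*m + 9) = m/(m - 3)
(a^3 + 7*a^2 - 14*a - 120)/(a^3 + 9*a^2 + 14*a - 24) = (a^2 + a - 20)/(a^2 + 3*a - 4)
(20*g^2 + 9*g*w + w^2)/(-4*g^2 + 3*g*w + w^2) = (5*g + w)/(-g + w)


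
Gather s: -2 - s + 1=-s - 1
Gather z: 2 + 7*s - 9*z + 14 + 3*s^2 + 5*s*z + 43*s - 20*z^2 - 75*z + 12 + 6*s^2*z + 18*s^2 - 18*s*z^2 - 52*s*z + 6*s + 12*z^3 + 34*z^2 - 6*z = 21*s^2 + 56*s + 12*z^3 + z^2*(14 - 18*s) + z*(6*s^2 - 47*s - 90) + 28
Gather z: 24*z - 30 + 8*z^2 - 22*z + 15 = 8*z^2 + 2*z - 15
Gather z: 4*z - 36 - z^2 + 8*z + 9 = -z^2 + 12*z - 27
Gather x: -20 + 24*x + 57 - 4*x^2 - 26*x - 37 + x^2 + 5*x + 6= -3*x^2 + 3*x + 6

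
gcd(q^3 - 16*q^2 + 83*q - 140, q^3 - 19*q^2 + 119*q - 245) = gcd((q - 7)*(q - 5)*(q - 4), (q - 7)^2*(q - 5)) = q^2 - 12*q + 35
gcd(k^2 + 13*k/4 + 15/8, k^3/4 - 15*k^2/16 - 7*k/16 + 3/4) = 1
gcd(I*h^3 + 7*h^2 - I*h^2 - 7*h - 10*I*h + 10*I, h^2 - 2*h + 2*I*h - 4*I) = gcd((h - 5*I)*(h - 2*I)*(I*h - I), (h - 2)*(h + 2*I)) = 1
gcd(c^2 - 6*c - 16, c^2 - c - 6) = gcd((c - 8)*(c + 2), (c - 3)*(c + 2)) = c + 2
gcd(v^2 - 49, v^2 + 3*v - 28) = v + 7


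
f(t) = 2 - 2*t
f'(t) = -2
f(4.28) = -6.56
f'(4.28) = -2.00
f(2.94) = -3.88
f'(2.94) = -2.00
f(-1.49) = 4.98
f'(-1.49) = -2.00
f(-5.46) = 12.92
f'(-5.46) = -2.00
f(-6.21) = 14.42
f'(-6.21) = -2.00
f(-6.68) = 15.36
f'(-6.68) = -2.00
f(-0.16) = 2.32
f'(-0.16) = -2.00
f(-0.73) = 3.46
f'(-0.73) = -2.00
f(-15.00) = 32.00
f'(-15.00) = -2.00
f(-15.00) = 32.00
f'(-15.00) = -2.00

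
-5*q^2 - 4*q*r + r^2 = (-5*q + r)*(q + r)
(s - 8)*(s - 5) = s^2 - 13*s + 40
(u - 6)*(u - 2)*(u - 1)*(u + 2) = u^4 - 7*u^3 + 2*u^2 + 28*u - 24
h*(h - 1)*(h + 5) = h^3 + 4*h^2 - 5*h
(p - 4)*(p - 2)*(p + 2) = p^3 - 4*p^2 - 4*p + 16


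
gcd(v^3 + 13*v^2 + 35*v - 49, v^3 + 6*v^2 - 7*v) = v^2 + 6*v - 7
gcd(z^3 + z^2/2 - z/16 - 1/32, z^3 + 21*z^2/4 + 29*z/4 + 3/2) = z + 1/4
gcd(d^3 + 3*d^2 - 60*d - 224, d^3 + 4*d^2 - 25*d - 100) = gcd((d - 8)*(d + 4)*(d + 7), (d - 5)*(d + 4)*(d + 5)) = d + 4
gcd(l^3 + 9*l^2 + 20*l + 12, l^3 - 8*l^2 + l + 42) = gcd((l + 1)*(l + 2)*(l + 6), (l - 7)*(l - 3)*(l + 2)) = l + 2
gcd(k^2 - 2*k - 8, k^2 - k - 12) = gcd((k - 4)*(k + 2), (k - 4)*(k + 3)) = k - 4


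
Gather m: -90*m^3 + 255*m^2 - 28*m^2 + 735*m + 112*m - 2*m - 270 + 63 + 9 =-90*m^3 + 227*m^2 + 845*m - 198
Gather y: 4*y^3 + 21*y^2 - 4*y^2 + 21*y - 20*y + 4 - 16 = 4*y^3 + 17*y^2 + y - 12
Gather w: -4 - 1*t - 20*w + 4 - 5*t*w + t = w*(-5*t - 20)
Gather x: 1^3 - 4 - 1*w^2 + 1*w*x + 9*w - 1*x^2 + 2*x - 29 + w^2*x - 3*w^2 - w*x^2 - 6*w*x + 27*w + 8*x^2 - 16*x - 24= -4*w^2 + 36*w + x^2*(7 - w) + x*(w^2 - 5*w - 14) - 56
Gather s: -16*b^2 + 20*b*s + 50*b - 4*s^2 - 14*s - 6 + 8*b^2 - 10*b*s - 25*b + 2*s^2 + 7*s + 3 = -8*b^2 + 25*b - 2*s^2 + s*(10*b - 7) - 3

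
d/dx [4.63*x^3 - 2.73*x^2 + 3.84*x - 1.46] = 13.89*x^2 - 5.46*x + 3.84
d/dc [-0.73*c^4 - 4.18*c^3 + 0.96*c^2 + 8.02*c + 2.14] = -2.92*c^3 - 12.54*c^2 + 1.92*c + 8.02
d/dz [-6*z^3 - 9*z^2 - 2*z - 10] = -18*z^2 - 18*z - 2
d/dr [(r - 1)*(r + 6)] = 2*r + 5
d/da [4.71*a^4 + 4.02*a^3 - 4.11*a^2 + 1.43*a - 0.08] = 18.84*a^3 + 12.06*a^2 - 8.22*a + 1.43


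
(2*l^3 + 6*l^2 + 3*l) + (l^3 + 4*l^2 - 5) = 3*l^3 + 10*l^2 + 3*l - 5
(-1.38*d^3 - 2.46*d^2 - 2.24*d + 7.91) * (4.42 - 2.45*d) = 3.381*d^4 - 0.0725999999999996*d^3 - 5.3852*d^2 - 29.2803*d + 34.9622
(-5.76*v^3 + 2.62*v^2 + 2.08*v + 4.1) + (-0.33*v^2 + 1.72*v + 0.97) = -5.76*v^3 + 2.29*v^2 + 3.8*v + 5.07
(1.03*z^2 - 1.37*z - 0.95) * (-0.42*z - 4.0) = -0.4326*z^3 - 3.5446*z^2 + 5.879*z + 3.8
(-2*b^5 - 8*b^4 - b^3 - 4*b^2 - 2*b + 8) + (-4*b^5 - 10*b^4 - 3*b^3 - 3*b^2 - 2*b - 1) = -6*b^5 - 18*b^4 - 4*b^3 - 7*b^2 - 4*b + 7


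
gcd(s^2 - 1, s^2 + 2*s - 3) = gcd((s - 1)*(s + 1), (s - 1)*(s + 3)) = s - 1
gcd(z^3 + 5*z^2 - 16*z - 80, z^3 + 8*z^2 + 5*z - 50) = z + 5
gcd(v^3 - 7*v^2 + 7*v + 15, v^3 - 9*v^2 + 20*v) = v - 5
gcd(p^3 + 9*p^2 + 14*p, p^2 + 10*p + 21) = p + 7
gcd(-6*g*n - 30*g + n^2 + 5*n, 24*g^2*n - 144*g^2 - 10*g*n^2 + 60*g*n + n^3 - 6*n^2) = 6*g - n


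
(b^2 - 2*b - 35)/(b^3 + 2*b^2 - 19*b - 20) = (b - 7)/(b^2 - 3*b - 4)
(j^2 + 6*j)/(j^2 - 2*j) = (j + 6)/(j - 2)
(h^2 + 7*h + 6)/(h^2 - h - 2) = (h + 6)/(h - 2)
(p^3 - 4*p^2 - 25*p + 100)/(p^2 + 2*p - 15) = (p^2 - 9*p + 20)/(p - 3)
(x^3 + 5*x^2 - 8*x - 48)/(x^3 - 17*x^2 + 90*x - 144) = (x^2 + 8*x + 16)/(x^2 - 14*x + 48)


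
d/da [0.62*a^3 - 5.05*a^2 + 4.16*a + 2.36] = 1.86*a^2 - 10.1*a + 4.16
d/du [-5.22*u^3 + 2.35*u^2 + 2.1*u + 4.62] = -15.66*u^2 + 4.7*u + 2.1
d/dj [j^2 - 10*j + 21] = 2*j - 10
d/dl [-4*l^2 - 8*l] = -8*l - 8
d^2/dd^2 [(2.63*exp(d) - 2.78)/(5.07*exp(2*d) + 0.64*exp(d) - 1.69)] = (67.603887*exp(4*d) - 294.372312*exp(3*d) + 108.146142*exp(2*d) - 93.573576*exp(d) + 4.504695)*exp(d)/(130.323843*exp(6*d) + 49.353408*exp(5*d) - 124.093827*exp(4*d) - 32.640128*exp(3*d) + 41.364609*exp(2*d) + 5.483712*exp(d) - 4.826809)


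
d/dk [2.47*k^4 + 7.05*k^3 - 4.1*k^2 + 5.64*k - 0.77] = 9.88*k^3 + 21.15*k^2 - 8.2*k + 5.64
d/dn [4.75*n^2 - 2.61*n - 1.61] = 9.5*n - 2.61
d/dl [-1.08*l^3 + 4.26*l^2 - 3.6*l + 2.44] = -3.24*l^2 + 8.52*l - 3.6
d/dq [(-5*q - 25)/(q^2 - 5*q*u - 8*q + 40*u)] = 5*(-q^2 + 5*q*u + 8*q - 40*u - (q + 5)*(-2*q + 5*u + 8))/(q^2 - 5*q*u - 8*q + 40*u)^2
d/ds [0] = 0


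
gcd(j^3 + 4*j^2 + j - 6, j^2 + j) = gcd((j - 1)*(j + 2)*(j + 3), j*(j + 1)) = 1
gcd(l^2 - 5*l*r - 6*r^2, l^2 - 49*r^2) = 1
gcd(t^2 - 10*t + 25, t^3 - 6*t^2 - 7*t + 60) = t - 5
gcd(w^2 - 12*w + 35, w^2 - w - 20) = w - 5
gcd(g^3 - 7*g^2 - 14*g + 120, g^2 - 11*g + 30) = g^2 - 11*g + 30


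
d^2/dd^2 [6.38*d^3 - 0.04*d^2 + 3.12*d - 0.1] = 38.28*d - 0.08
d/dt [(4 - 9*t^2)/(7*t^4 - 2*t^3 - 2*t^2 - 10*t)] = 2*(63*t^5 - 9*t^4 - 56*t^3 + 57*t^2 + 8*t + 20)/(t^2*(49*t^6 - 28*t^5 - 24*t^4 - 132*t^3 + 44*t^2 + 40*t + 100))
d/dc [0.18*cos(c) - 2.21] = -0.18*sin(c)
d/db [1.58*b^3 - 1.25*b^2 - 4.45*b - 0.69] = 4.74*b^2 - 2.5*b - 4.45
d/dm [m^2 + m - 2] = 2*m + 1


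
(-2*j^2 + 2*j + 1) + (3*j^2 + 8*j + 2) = j^2 + 10*j + 3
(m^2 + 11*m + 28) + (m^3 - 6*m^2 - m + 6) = m^3 - 5*m^2 + 10*m + 34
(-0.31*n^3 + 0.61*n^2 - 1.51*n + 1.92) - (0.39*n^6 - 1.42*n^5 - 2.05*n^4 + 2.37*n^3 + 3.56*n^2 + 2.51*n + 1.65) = -0.39*n^6 + 1.42*n^5 + 2.05*n^4 - 2.68*n^3 - 2.95*n^2 - 4.02*n + 0.27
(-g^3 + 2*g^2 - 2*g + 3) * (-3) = 3*g^3 - 6*g^2 + 6*g - 9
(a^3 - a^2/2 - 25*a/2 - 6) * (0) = 0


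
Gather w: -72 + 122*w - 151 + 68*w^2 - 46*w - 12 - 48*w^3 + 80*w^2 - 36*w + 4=-48*w^3 + 148*w^2 + 40*w - 231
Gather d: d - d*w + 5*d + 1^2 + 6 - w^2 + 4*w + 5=d*(6 - w) - w^2 + 4*w + 12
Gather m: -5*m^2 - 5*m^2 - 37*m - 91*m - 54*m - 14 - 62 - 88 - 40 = -10*m^2 - 182*m - 204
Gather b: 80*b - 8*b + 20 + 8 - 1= 72*b + 27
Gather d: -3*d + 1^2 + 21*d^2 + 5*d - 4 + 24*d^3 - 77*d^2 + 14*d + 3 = 24*d^3 - 56*d^2 + 16*d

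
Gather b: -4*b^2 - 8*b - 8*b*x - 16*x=-4*b^2 + b*(-8*x - 8) - 16*x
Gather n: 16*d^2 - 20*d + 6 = 16*d^2 - 20*d + 6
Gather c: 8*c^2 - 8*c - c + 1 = 8*c^2 - 9*c + 1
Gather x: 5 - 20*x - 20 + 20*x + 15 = 0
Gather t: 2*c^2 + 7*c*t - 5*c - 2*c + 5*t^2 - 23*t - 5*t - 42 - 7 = 2*c^2 - 7*c + 5*t^2 + t*(7*c - 28) - 49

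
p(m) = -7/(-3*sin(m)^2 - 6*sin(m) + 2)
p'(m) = -7*(6*sin(m)*cos(m) + 6*cos(m))/(-3*sin(m)^2 - 6*sin(m) + 2)^2 = -42*(sin(m) + 1)*cos(m)/(3*sin(m)^2 + 6*sin(m) - 2)^2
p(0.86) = 1.64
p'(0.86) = -2.64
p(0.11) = -5.36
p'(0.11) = -27.20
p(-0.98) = -1.42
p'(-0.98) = -0.16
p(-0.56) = -1.61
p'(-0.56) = -0.89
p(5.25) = -1.42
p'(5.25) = -0.12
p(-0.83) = -1.46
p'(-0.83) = -0.32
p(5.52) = -1.48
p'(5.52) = -0.42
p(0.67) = 2.43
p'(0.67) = -6.42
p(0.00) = -3.50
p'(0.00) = -10.50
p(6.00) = -2.03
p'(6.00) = -2.45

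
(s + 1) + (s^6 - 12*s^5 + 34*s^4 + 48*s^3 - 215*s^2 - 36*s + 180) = s^6 - 12*s^5 + 34*s^4 + 48*s^3 - 215*s^2 - 35*s + 181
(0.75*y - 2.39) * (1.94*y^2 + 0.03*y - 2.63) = 1.455*y^3 - 4.6141*y^2 - 2.0442*y + 6.2857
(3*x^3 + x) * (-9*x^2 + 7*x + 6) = -27*x^5 + 21*x^4 + 9*x^3 + 7*x^2 + 6*x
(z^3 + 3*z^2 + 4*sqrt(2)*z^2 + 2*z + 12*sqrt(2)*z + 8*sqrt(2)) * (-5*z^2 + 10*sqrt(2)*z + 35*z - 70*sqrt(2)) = -5*z^5 - 10*sqrt(2)*z^4 + 20*z^4 + 40*sqrt(2)*z^3 + 175*z^3 - 250*z^2 + 190*sqrt(2)*z^2 - 1520*z + 140*sqrt(2)*z - 1120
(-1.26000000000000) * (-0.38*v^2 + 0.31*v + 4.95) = 0.4788*v^2 - 0.3906*v - 6.237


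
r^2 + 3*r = r*(r + 3)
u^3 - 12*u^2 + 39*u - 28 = (u - 7)*(u - 4)*(u - 1)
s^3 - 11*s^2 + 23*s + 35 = (s - 7)*(s - 5)*(s + 1)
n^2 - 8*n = n*(n - 8)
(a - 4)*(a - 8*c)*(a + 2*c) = a^3 - 6*a^2*c - 4*a^2 - 16*a*c^2 + 24*a*c + 64*c^2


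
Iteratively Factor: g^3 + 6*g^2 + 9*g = (g)*(g^2 + 6*g + 9) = g*(g + 3)*(g + 3)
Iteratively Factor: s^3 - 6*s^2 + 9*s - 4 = (s - 1)*(s^2 - 5*s + 4) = (s - 1)^2*(s - 4)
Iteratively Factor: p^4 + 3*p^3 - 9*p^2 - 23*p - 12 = (p + 1)*(p^3 + 2*p^2 - 11*p - 12) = (p + 1)^2*(p^2 + p - 12) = (p + 1)^2*(p + 4)*(p - 3)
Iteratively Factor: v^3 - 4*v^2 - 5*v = (v)*(v^2 - 4*v - 5) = v*(v + 1)*(v - 5)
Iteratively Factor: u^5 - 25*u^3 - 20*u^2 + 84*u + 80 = (u - 5)*(u^4 + 5*u^3 - 20*u - 16) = (u - 5)*(u + 1)*(u^3 + 4*u^2 - 4*u - 16) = (u - 5)*(u + 1)*(u + 2)*(u^2 + 2*u - 8) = (u - 5)*(u - 2)*(u + 1)*(u + 2)*(u + 4)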